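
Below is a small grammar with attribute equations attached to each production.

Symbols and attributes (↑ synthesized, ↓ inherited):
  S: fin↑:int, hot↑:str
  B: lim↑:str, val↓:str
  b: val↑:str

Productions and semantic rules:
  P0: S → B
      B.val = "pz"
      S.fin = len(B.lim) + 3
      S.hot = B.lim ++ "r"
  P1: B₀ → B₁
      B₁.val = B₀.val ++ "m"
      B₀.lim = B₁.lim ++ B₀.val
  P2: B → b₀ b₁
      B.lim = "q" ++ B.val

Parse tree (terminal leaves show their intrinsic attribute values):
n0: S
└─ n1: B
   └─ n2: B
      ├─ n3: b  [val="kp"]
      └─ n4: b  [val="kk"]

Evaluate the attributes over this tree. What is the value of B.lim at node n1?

"qpzmpz"

1. n1.val = "pz"  ["pz"]
2. n2.val = "pzm"  [B₀.val ++ "m"]
3. n3.val = "kp"  [terminal]
4. n4.val = "kk"  [terminal]
5. n2.lim = "qpzm"  ["q" ++ B.val]
6. n1.lim = "qpzmpz"  [B₁.lim ++ B₀.val]
7. n0.fin = 9  [len(B.lim) + 3]
8. n0.hot = "qpzmpzr"  [B.lim ++ "r"]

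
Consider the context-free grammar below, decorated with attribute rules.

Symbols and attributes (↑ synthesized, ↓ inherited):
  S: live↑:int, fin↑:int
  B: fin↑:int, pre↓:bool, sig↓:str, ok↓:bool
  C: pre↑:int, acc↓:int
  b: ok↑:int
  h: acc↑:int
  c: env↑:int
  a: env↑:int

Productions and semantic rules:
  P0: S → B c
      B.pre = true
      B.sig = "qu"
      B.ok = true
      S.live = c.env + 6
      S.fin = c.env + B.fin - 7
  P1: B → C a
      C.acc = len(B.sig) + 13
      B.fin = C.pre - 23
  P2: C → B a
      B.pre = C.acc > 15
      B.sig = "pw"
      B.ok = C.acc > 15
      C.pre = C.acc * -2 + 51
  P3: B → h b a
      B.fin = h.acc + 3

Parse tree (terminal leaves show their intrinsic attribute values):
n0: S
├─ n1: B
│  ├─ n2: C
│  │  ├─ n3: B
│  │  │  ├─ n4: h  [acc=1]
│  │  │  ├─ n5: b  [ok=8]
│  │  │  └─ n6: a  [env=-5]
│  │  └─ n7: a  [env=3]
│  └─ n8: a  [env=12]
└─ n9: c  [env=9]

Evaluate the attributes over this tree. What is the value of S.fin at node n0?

0

1. n1.pre = true  [true]
2. n1.sig = "qu"  ["qu"]
3. n1.ok = true  [true]
4. n2.acc = 15  [len(B.sig) + 13]
5. n3.pre = false  [C.acc > 15]
6. n3.sig = "pw"  ["pw"]
7. n3.ok = false  [C.acc > 15]
8. n4.acc = 1  [terminal]
9. n5.ok = 8  [terminal]
10. n6.env = -5  [terminal]
11. n3.fin = 4  [h.acc + 3]
12. n7.env = 3  [terminal]
13. n2.pre = 21  [C.acc * -2 + 51]
14. n8.env = 12  [terminal]
15. n1.fin = -2  [C.pre - 23]
16. n9.env = 9  [terminal]
17. n0.live = 15  [c.env + 6]
18. n0.fin = 0  [c.env + B.fin - 7]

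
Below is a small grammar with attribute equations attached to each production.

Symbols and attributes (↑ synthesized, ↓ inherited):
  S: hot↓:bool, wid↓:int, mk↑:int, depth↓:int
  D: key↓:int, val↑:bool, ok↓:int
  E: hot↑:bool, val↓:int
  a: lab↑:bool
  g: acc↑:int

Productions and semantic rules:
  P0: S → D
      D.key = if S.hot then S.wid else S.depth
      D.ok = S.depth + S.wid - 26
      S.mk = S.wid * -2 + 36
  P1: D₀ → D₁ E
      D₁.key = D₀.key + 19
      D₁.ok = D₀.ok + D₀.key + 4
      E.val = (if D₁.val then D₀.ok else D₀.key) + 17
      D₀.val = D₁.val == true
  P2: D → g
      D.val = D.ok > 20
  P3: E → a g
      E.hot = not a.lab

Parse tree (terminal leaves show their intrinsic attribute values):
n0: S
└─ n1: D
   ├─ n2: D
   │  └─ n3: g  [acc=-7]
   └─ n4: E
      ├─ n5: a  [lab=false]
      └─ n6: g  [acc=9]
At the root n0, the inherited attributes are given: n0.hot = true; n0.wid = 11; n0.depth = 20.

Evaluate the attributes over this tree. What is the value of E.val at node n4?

28

1. n0.hot = true  [given at root]
2. n0.wid = 11  [given at root]
3. n0.depth = 20  [given at root]
4. n1.key = 11  [if S.hot then S.wid else S.depth]
5. n1.ok = 5  [S.depth + S.wid - 26]
6. n2.key = 30  [D₀.key + 19]
7. n2.ok = 20  [D₀.ok + D₀.key + 4]
8. n3.acc = -7  [terminal]
9. n2.val = false  [D.ok > 20]
10. n4.val = 28  [(if D₁.val then D₀.ok else D₀.key) + 17]
11. n5.lab = false  [terminal]
12. n6.acc = 9  [terminal]
13. n4.hot = true  [not a.lab]
14. n1.val = false  [D₁.val == true]
15. n0.mk = 14  [S.wid * -2 + 36]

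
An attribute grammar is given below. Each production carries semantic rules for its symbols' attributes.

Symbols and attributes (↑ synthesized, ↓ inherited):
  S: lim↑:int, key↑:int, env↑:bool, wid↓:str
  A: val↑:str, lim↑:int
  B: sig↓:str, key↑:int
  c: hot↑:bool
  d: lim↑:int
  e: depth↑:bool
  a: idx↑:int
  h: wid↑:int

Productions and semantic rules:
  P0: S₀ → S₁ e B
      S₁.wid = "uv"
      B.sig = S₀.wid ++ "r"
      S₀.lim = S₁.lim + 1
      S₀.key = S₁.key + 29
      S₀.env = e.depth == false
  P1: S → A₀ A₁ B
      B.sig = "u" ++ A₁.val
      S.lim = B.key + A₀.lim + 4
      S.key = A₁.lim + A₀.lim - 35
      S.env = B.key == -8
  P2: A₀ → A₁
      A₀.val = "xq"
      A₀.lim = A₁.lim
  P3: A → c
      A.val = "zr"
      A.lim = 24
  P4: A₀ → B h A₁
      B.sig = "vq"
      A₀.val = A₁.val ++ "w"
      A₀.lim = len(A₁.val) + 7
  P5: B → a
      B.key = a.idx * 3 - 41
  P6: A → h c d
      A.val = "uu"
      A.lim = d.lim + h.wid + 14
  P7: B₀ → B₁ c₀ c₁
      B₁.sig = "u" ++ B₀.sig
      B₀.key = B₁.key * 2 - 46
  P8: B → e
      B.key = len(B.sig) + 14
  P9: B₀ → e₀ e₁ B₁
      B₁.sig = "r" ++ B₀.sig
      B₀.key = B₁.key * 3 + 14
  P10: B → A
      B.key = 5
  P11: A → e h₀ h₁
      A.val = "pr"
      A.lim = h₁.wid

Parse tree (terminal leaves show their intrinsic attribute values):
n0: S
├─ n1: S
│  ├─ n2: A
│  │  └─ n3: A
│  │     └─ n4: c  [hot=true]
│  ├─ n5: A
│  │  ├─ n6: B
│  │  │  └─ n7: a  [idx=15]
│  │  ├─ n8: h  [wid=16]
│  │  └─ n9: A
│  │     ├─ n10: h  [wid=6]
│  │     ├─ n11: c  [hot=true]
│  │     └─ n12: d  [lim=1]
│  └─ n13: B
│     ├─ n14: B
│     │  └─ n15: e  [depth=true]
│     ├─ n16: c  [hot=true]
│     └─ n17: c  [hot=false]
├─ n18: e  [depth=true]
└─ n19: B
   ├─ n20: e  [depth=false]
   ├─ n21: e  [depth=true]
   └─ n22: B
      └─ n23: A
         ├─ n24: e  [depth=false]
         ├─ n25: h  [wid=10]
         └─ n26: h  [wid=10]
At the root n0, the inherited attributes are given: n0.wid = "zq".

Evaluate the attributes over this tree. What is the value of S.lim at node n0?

1. n0.wid = "zq"  [given at root]
2. n1.wid = "uv"  ["uv"]
3. n4.hot = true  [terminal]
4. n3.val = "zr"  ["zr"]
5. n3.lim = 24  [24]
6. n2.val = "xq"  ["xq"]
7. n2.lim = 24  [A₁.lim]
8. n6.sig = "vq"  ["vq"]
9. n7.idx = 15  [terminal]
10. n6.key = 4  [a.idx * 3 - 41]
11. n8.wid = 16  [terminal]
12. n10.wid = 6  [terminal]
13. n11.hot = true  [terminal]
14. n12.lim = 1  [terminal]
15. n9.val = "uu"  ["uu"]
16. n9.lim = 21  [d.lim + h.wid + 14]
17. n5.val = "uuw"  [A₁.val ++ "w"]
18. n5.lim = 9  [len(A₁.val) + 7]
19. n13.sig = "uuuw"  ["u" ++ A₁.val]
20. n14.sig = "uuuuw"  ["u" ++ B₀.sig]
21. n15.depth = true  [terminal]
22. n14.key = 19  [len(B.sig) + 14]
23. n16.hot = true  [terminal]
24. n17.hot = false  [terminal]
25. n13.key = -8  [B₁.key * 2 - 46]
26. n1.lim = 20  [B.key + A₀.lim + 4]
27. n1.key = -2  [A₁.lim + A₀.lim - 35]
28. n1.env = true  [B.key == -8]
29. n18.depth = true  [terminal]
30. n19.sig = "zqr"  [S₀.wid ++ "r"]
31. n20.depth = false  [terminal]
32. n21.depth = true  [terminal]
33. n22.sig = "rzqr"  ["r" ++ B₀.sig]
34. n24.depth = false  [terminal]
35. n25.wid = 10  [terminal]
36. n26.wid = 10  [terminal]
37. n23.val = "pr"  ["pr"]
38. n23.lim = 10  [h₁.wid]
39. n22.key = 5  [5]
40. n19.key = 29  [B₁.key * 3 + 14]
41. n0.lim = 21  [S₁.lim + 1]
42. n0.key = 27  [S₁.key + 29]
43. n0.env = false  [e.depth == false]

21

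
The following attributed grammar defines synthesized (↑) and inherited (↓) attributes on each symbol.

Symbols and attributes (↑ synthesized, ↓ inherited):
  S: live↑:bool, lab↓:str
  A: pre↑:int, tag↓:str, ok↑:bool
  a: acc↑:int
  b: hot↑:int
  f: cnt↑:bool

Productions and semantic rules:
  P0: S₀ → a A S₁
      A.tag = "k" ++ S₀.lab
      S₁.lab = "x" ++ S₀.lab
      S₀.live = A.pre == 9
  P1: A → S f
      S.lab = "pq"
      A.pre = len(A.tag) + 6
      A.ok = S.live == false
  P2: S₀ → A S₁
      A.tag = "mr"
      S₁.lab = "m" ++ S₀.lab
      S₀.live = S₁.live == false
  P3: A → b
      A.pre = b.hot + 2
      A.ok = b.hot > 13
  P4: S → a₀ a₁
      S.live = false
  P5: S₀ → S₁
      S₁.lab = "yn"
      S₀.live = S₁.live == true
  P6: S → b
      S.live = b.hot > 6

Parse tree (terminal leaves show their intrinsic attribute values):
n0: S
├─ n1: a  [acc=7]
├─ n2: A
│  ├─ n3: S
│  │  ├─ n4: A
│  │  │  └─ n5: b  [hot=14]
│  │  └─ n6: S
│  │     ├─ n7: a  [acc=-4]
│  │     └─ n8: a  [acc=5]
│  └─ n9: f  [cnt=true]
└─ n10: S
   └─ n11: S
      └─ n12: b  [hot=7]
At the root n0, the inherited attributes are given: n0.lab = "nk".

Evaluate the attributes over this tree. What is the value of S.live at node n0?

1. n0.lab = "nk"  [given at root]
2. n1.acc = 7  [terminal]
3. n2.tag = "knk"  ["k" ++ S₀.lab]
4. n3.lab = "pq"  ["pq"]
5. n4.tag = "mr"  ["mr"]
6. n5.hot = 14  [terminal]
7. n4.pre = 16  [b.hot + 2]
8. n4.ok = true  [b.hot > 13]
9. n6.lab = "mpq"  ["m" ++ S₀.lab]
10. n7.acc = -4  [terminal]
11. n8.acc = 5  [terminal]
12. n6.live = false  [false]
13. n3.live = true  [S₁.live == false]
14. n9.cnt = true  [terminal]
15. n2.pre = 9  [len(A.tag) + 6]
16. n2.ok = false  [S.live == false]
17. n10.lab = "xnk"  ["x" ++ S₀.lab]
18. n11.lab = "yn"  ["yn"]
19. n12.hot = 7  [terminal]
20. n11.live = true  [b.hot > 6]
21. n10.live = true  [S₁.live == true]
22. n0.live = true  [A.pre == 9]

true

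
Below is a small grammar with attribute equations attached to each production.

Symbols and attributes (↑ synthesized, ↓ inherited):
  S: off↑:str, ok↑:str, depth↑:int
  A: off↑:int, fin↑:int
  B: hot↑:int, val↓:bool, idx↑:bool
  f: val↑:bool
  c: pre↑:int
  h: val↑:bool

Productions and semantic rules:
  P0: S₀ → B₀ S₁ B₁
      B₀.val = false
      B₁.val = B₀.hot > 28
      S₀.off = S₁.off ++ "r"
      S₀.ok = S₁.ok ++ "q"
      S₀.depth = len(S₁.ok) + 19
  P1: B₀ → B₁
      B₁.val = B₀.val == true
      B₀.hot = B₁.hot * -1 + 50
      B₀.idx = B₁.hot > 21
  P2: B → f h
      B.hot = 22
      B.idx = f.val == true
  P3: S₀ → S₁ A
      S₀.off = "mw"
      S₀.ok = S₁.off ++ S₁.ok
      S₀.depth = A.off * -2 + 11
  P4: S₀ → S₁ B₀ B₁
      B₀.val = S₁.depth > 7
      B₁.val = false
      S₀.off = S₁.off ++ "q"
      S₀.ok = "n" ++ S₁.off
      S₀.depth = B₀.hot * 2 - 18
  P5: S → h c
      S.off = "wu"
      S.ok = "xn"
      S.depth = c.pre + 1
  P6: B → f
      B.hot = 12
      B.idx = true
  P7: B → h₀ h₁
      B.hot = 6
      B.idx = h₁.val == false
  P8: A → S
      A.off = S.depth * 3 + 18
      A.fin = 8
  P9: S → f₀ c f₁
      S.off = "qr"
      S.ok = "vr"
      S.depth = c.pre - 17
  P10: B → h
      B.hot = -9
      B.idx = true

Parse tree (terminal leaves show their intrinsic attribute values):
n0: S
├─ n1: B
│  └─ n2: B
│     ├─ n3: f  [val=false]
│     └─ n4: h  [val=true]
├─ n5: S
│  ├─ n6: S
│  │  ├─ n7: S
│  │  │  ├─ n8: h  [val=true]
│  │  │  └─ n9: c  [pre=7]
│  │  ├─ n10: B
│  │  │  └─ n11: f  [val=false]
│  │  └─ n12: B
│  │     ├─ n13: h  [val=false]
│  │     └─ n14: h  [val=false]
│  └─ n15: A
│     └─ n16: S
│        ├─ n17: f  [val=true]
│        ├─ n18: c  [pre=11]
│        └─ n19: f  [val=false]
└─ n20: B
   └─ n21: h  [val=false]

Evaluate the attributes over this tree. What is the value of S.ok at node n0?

"wuqnwuq"

1. n1.val = false  [false]
2. n2.val = false  [B₀.val == true]
3. n3.val = false  [terminal]
4. n4.val = true  [terminal]
5. n2.hot = 22  [22]
6. n2.idx = false  [f.val == true]
7. n1.hot = 28  [B₁.hot * -1 + 50]
8. n1.idx = true  [B₁.hot > 21]
9. n8.val = true  [terminal]
10. n9.pre = 7  [terminal]
11. n7.off = "wu"  ["wu"]
12. n7.ok = "xn"  ["xn"]
13. n7.depth = 8  [c.pre + 1]
14. n10.val = true  [S₁.depth > 7]
15. n11.val = false  [terminal]
16. n10.hot = 12  [12]
17. n10.idx = true  [true]
18. n12.val = false  [false]
19. n13.val = false  [terminal]
20. n14.val = false  [terminal]
21. n12.hot = 6  [6]
22. n12.idx = true  [h₁.val == false]
23. n6.off = "wuq"  [S₁.off ++ "q"]
24. n6.ok = "nwu"  ["n" ++ S₁.off]
25. n6.depth = 6  [B₀.hot * 2 - 18]
26. n17.val = true  [terminal]
27. n18.pre = 11  [terminal]
28. n19.val = false  [terminal]
29. n16.off = "qr"  ["qr"]
30. n16.ok = "vr"  ["vr"]
31. n16.depth = -6  [c.pre - 17]
32. n15.off = 0  [S.depth * 3 + 18]
33. n15.fin = 8  [8]
34. n5.off = "mw"  ["mw"]
35. n5.ok = "wuqnwu"  [S₁.off ++ S₁.ok]
36. n5.depth = 11  [A.off * -2 + 11]
37. n20.val = false  [B₀.hot > 28]
38. n21.val = false  [terminal]
39. n20.hot = -9  [-9]
40. n20.idx = true  [true]
41. n0.off = "mwr"  [S₁.off ++ "r"]
42. n0.ok = "wuqnwuq"  [S₁.ok ++ "q"]
43. n0.depth = 25  [len(S₁.ok) + 19]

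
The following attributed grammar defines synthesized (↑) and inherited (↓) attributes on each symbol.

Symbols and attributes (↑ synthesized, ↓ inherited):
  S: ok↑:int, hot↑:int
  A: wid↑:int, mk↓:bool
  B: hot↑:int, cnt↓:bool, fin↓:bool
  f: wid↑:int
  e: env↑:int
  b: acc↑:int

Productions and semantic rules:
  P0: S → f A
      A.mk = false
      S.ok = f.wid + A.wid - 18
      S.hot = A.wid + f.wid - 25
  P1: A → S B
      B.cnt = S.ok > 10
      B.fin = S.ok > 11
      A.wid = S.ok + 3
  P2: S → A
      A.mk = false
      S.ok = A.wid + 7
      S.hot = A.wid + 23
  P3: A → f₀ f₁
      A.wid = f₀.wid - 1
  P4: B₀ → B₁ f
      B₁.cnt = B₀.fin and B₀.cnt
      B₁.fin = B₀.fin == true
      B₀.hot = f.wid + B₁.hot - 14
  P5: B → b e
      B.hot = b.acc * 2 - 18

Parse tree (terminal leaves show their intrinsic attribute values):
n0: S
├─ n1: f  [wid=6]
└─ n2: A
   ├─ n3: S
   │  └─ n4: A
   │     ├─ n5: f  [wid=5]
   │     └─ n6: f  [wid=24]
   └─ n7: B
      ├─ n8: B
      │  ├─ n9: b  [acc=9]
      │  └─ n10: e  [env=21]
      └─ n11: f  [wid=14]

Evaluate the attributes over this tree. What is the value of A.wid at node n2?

14

1. n1.wid = 6  [terminal]
2. n2.mk = false  [false]
3. n4.mk = false  [false]
4. n5.wid = 5  [terminal]
5. n6.wid = 24  [terminal]
6. n4.wid = 4  [f₀.wid - 1]
7. n3.ok = 11  [A.wid + 7]
8. n3.hot = 27  [A.wid + 23]
9. n7.cnt = true  [S.ok > 10]
10. n7.fin = false  [S.ok > 11]
11. n8.cnt = false  [B₀.fin and B₀.cnt]
12. n8.fin = false  [B₀.fin == true]
13. n9.acc = 9  [terminal]
14. n10.env = 21  [terminal]
15. n8.hot = 0  [b.acc * 2 - 18]
16. n11.wid = 14  [terminal]
17. n7.hot = 0  [f.wid + B₁.hot - 14]
18. n2.wid = 14  [S.ok + 3]
19. n0.ok = 2  [f.wid + A.wid - 18]
20. n0.hot = -5  [A.wid + f.wid - 25]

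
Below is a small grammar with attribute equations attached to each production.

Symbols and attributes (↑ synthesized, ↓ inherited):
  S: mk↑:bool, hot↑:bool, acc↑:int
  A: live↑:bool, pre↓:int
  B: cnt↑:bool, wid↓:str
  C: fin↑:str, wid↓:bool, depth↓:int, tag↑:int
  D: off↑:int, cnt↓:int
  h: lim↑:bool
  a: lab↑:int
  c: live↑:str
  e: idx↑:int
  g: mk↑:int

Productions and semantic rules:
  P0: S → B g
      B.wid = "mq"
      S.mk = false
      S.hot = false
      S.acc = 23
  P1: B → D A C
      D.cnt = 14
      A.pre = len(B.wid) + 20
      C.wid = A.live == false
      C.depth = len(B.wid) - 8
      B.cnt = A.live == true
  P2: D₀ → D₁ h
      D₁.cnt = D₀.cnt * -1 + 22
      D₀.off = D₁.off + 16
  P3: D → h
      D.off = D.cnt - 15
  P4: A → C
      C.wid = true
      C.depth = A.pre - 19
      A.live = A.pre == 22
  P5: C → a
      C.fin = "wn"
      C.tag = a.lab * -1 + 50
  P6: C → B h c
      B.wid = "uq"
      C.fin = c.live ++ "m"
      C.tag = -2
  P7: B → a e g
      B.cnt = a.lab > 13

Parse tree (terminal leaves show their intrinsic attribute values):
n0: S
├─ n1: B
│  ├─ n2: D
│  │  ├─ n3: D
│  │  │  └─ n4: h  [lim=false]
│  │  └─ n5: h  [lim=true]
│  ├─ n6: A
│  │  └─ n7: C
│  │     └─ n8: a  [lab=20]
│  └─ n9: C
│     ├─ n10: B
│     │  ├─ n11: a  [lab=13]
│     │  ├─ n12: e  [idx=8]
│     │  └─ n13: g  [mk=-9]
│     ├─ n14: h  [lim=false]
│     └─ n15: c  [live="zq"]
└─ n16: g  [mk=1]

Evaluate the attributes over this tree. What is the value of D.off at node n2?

9

1. n1.wid = "mq"  ["mq"]
2. n2.cnt = 14  [14]
3. n3.cnt = 8  [D₀.cnt * -1 + 22]
4. n4.lim = false  [terminal]
5. n3.off = -7  [D.cnt - 15]
6. n5.lim = true  [terminal]
7. n2.off = 9  [D₁.off + 16]
8. n6.pre = 22  [len(B.wid) + 20]
9. n7.wid = true  [true]
10. n7.depth = 3  [A.pre - 19]
11. n8.lab = 20  [terminal]
12. n7.fin = "wn"  ["wn"]
13. n7.tag = 30  [a.lab * -1 + 50]
14. n6.live = true  [A.pre == 22]
15. n9.wid = false  [A.live == false]
16. n9.depth = -6  [len(B.wid) - 8]
17. n10.wid = "uq"  ["uq"]
18. n11.lab = 13  [terminal]
19. n12.idx = 8  [terminal]
20. n13.mk = -9  [terminal]
21. n10.cnt = false  [a.lab > 13]
22. n14.lim = false  [terminal]
23. n15.live = "zq"  [terminal]
24. n9.fin = "zqm"  [c.live ++ "m"]
25. n9.tag = -2  [-2]
26. n1.cnt = true  [A.live == true]
27. n16.mk = 1  [terminal]
28. n0.mk = false  [false]
29. n0.hot = false  [false]
30. n0.acc = 23  [23]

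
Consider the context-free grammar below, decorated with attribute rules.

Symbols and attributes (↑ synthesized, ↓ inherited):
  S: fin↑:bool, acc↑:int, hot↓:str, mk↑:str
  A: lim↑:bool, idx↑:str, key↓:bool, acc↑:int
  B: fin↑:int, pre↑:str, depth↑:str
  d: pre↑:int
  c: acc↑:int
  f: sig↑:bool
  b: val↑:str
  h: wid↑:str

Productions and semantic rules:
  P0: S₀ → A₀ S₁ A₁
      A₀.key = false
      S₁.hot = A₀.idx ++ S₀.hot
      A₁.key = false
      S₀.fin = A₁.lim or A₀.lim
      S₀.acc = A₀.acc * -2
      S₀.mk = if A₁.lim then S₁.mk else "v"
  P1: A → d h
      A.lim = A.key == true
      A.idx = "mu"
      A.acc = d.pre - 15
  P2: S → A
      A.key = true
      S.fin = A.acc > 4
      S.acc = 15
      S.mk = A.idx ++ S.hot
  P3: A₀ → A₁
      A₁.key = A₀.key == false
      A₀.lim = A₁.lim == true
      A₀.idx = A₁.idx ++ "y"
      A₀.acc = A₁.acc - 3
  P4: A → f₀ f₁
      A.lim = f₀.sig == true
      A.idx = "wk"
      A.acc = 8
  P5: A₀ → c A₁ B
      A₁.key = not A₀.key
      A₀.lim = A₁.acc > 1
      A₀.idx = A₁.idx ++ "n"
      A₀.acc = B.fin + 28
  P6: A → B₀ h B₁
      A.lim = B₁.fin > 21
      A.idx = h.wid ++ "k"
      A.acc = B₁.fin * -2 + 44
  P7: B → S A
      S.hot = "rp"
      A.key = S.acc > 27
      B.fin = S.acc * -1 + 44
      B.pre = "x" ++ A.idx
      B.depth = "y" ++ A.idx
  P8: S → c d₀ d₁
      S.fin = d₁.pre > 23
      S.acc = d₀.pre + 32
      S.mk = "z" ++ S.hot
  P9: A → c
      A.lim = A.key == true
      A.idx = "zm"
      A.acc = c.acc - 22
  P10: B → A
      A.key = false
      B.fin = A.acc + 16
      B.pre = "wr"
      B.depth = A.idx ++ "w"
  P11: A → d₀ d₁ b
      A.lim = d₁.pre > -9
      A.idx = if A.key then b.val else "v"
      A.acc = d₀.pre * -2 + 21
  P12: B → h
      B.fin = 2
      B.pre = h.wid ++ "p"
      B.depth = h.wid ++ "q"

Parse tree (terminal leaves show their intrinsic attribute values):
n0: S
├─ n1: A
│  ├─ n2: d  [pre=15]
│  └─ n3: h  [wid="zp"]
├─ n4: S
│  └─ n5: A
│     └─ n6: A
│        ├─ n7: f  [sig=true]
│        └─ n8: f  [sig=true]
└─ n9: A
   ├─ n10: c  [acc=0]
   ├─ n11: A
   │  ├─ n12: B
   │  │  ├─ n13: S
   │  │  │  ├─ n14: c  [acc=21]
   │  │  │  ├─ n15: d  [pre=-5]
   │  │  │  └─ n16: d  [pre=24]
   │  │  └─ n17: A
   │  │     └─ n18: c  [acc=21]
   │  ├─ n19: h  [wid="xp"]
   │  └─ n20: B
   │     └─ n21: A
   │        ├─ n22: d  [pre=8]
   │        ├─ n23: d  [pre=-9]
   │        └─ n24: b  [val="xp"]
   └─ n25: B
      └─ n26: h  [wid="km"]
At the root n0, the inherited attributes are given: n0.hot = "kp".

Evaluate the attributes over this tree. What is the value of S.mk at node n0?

1. n0.hot = "kp"  [given at root]
2. n1.key = false  [false]
3. n2.pre = 15  [terminal]
4. n3.wid = "zp"  [terminal]
5. n1.lim = false  [A.key == true]
6. n1.idx = "mu"  ["mu"]
7. n1.acc = 0  [d.pre - 15]
8. n4.hot = "mukp"  [A₀.idx ++ S₀.hot]
9. n5.key = true  [true]
10. n6.key = false  [A₀.key == false]
11. n7.sig = true  [terminal]
12. n8.sig = true  [terminal]
13. n6.lim = true  [f₀.sig == true]
14. n6.idx = "wk"  ["wk"]
15. n6.acc = 8  [8]
16. n5.lim = true  [A₁.lim == true]
17. n5.idx = "wky"  [A₁.idx ++ "y"]
18. n5.acc = 5  [A₁.acc - 3]
19. n4.fin = true  [A.acc > 4]
20. n4.acc = 15  [15]
21. n4.mk = "wkymukp"  [A.idx ++ S.hot]
22. n9.key = false  [false]
23. n10.acc = 0  [terminal]
24. n11.key = true  [not A₀.key]
25. n13.hot = "rp"  ["rp"]
26. n14.acc = 21  [terminal]
27. n15.pre = -5  [terminal]
28. n16.pre = 24  [terminal]
29. n13.fin = true  [d₁.pre > 23]
30. n13.acc = 27  [d₀.pre + 32]
31. n13.mk = "zrp"  ["z" ++ S.hot]
32. n17.key = false  [S.acc > 27]
33. n18.acc = 21  [terminal]
34. n17.lim = false  [A.key == true]
35. n17.idx = "zm"  ["zm"]
36. n17.acc = -1  [c.acc - 22]
37. n12.fin = 17  [S.acc * -1 + 44]
38. n12.pre = "xzm"  ["x" ++ A.idx]
39. n12.depth = "yzm"  ["y" ++ A.idx]
40. n19.wid = "xp"  [terminal]
41. n21.key = false  [false]
42. n22.pre = 8  [terminal]
43. n23.pre = -9  [terminal]
44. n24.val = "xp"  [terminal]
45. n21.lim = false  [d₁.pre > -9]
46. n21.idx = "v"  [if A.key then b.val else "v"]
47. n21.acc = 5  [d₀.pre * -2 + 21]
48. n20.fin = 21  [A.acc + 16]
49. n20.pre = "wr"  ["wr"]
50. n20.depth = "vw"  [A.idx ++ "w"]
51. n11.lim = false  [B₁.fin > 21]
52. n11.idx = "xpk"  [h.wid ++ "k"]
53. n11.acc = 2  [B₁.fin * -2 + 44]
54. n26.wid = "km"  [terminal]
55. n25.fin = 2  [2]
56. n25.pre = "kmp"  [h.wid ++ "p"]
57. n25.depth = "kmq"  [h.wid ++ "q"]
58. n9.lim = true  [A₁.acc > 1]
59. n9.idx = "xpkn"  [A₁.idx ++ "n"]
60. n9.acc = 30  [B.fin + 28]
61. n0.fin = true  [A₁.lim or A₀.lim]
62. n0.acc = 0  [A₀.acc * -2]
63. n0.mk = "wkymukp"  [if A₁.lim then S₁.mk else "v"]

"wkymukp"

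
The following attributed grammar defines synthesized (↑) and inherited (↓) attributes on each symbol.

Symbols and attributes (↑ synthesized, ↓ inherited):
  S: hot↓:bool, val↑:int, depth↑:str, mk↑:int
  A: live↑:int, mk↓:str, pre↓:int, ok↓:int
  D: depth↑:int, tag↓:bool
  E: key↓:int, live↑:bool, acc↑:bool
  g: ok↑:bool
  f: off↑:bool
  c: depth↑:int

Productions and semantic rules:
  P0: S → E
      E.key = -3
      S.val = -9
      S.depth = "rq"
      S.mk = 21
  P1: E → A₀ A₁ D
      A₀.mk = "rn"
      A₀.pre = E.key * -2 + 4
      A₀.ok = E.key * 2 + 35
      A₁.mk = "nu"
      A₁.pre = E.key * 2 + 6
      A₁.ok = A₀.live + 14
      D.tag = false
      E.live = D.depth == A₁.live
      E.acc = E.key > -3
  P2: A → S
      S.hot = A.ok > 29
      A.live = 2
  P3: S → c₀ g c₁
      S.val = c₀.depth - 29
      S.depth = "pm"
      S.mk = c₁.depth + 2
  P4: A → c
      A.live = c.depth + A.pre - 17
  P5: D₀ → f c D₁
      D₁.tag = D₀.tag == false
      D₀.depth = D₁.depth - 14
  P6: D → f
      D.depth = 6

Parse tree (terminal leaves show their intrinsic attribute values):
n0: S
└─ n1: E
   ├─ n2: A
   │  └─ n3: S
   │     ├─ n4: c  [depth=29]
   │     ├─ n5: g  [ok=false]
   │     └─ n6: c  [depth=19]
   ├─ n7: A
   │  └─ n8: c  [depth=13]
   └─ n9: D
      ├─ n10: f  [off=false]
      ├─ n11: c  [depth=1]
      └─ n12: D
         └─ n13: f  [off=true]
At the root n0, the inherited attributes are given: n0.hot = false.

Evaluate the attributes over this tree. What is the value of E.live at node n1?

false

1. n0.hot = false  [given at root]
2. n1.key = -3  [-3]
3. n2.mk = "rn"  ["rn"]
4. n2.pre = 10  [E.key * -2 + 4]
5. n2.ok = 29  [E.key * 2 + 35]
6. n3.hot = false  [A.ok > 29]
7. n4.depth = 29  [terminal]
8. n5.ok = false  [terminal]
9. n6.depth = 19  [terminal]
10. n3.val = 0  [c₀.depth - 29]
11. n3.depth = "pm"  ["pm"]
12. n3.mk = 21  [c₁.depth + 2]
13. n2.live = 2  [2]
14. n7.mk = "nu"  ["nu"]
15. n7.pre = 0  [E.key * 2 + 6]
16. n7.ok = 16  [A₀.live + 14]
17. n8.depth = 13  [terminal]
18. n7.live = -4  [c.depth + A.pre - 17]
19. n9.tag = false  [false]
20. n10.off = false  [terminal]
21. n11.depth = 1  [terminal]
22. n12.tag = true  [D₀.tag == false]
23. n13.off = true  [terminal]
24. n12.depth = 6  [6]
25. n9.depth = -8  [D₁.depth - 14]
26. n1.live = false  [D.depth == A₁.live]
27. n1.acc = false  [E.key > -3]
28. n0.val = -9  [-9]
29. n0.depth = "rq"  ["rq"]
30. n0.mk = 21  [21]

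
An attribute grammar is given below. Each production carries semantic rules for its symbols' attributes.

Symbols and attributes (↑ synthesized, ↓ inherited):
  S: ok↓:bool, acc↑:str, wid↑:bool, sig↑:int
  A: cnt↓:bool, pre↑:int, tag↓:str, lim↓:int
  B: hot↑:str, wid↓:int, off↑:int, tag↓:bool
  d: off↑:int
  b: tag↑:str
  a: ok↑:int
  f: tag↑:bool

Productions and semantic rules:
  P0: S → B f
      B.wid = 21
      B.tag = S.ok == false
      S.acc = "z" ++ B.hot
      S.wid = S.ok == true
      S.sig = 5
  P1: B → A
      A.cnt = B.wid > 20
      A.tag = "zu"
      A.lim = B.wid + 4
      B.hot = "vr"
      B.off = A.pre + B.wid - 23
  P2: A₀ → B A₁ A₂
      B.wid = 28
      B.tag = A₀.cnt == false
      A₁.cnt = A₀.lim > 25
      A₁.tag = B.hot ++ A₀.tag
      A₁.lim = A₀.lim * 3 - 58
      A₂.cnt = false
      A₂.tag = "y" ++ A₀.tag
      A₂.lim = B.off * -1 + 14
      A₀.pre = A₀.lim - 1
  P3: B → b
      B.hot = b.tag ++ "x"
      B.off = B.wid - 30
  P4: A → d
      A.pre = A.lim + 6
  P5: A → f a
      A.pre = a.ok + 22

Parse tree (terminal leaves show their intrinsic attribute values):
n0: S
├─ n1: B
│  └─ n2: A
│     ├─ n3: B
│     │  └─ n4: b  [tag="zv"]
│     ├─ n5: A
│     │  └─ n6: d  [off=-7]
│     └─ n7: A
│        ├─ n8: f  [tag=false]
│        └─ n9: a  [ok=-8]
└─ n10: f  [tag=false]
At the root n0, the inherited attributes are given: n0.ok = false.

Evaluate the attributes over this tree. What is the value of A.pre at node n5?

23

1. n0.ok = false  [given at root]
2. n1.wid = 21  [21]
3. n1.tag = true  [S.ok == false]
4. n2.cnt = true  [B.wid > 20]
5. n2.tag = "zu"  ["zu"]
6. n2.lim = 25  [B.wid + 4]
7. n3.wid = 28  [28]
8. n3.tag = false  [A₀.cnt == false]
9. n4.tag = "zv"  [terminal]
10. n3.hot = "zvx"  [b.tag ++ "x"]
11. n3.off = -2  [B.wid - 30]
12. n5.cnt = false  [A₀.lim > 25]
13. n5.tag = "zvxzu"  [B.hot ++ A₀.tag]
14. n5.lim = 17  [A₀.lim * 3 - 58]
15. n6.off = -7  [terminal]
16. n5.pre = 23  [A.lim + 6]
17. n7.cnt = false  [false]
18. n7.tag = "yzu"  ["y" ++ A₀.tag]
19. n7.lim = 16  [B.off * -1 + 14]
20. n8.tag = false  [terminal]
21. n9.ok = -8  [terminal]
22. n7.pre = 14  [a.ok + 22]
23. n2.pre = 24  [A₀.lim - 1]
24. n1.hot = "vr"  ["vr"]
25. n1.off = 22  [A.pre + B.wid - 23]
26. n10.tag = false  [terminal]
27. n0.acc = "zvr"  ["z" ++ B.hot]
28. n0.wid = false  [S.ok == true]
29. n0.sig = 5  [5]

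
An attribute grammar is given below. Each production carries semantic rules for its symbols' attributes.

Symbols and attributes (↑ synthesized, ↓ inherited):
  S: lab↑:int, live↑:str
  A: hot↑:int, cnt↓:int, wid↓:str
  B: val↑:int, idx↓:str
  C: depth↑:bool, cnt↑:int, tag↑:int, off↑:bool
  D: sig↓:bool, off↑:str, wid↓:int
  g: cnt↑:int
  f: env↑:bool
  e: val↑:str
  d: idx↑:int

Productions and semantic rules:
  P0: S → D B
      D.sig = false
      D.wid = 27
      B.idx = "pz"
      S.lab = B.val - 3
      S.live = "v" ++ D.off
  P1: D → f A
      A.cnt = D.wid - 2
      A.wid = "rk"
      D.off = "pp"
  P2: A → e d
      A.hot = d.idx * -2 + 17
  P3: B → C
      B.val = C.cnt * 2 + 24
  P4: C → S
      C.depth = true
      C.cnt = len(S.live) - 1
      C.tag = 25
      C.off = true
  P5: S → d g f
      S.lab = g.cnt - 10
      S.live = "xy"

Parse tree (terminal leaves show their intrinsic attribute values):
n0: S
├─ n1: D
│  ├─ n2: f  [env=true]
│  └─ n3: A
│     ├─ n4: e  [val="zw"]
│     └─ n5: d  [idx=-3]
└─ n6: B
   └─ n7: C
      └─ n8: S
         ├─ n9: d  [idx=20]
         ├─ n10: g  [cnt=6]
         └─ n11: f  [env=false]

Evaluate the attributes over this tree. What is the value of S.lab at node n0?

1. n1.sig = false  [false]
2. n1.wid = 27  [27]
3. n2.env = true  [terminal]
4. n3.cnt = 25  [D.wid - 2]
5. n3.wid = "rk"  ["rk"]
6. n4.val = "zw"  [terminal]
7. n5.idx = -3  [terminal]
8. n3.hot = 23  [d.idx * -2 + 17]
9. n1.off = "pp"  ["pp"]
10. n6.idx = "pz"  ["pz"]
11. n9.idx = 20  [terminal]
12. n10.cnt = 6  [terminal]
13. n11.env = false  [terminal]
14. n8.lab = -4  [g.cnt - 10]
15. n8.live = "xy"  ["xy"]
16. n7.depth = true  [true]
17. n7.cnt = 1  [len(S.live) - 1]
18. n7.tag = 25  [25]
19. n7.off = true  [true]
20. n6.val = 26  [C.cnt * 2 + 24]
21. n0.lab = 23  [B.val - 3]
22. n0.live = "vpp"  ["v" ++ D.off]

23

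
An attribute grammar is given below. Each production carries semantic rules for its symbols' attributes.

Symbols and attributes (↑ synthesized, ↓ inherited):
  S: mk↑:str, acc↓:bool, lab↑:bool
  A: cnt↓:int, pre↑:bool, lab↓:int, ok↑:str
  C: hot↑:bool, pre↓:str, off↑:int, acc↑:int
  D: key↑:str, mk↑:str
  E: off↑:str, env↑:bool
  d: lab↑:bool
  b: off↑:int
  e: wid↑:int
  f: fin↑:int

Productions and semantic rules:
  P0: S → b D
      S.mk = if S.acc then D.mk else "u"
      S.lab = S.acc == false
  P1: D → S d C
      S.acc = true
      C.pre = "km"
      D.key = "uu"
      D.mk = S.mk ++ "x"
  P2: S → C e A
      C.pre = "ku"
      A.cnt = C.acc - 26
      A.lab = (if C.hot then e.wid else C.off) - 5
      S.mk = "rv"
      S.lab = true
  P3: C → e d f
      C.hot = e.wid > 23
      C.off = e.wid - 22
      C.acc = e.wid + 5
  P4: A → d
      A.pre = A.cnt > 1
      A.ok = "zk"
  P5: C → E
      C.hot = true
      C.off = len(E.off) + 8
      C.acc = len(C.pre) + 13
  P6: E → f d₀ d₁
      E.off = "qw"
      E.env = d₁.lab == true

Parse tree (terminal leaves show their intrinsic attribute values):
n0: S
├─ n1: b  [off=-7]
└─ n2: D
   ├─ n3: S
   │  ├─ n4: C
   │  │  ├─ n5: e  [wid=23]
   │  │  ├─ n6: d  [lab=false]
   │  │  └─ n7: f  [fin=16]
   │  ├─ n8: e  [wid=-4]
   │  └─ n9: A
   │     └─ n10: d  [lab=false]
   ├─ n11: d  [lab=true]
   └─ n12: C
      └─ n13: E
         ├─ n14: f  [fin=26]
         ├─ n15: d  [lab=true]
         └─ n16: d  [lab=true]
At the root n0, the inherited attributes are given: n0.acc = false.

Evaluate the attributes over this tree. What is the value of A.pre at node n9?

1. n0.acc = false  [given at root]
2. n1.off = -7  [terminal]
3. n3.acc = true  [true]
4. n4.pre = "ku"  ["ku"]
5. n5.wid = 23  [terminal]
6. n6.lab = false  [terminal]
7. n7.fin = 16  [terminal]
8. n4.hot = false  [e.wid > 23]
9. n4.off = 1  [e.wid - 22]
10. n4.acc = 28  [e.wid + 5]
11. n8.wid = -4  [terminal]
12. n9.cnt = 2  [C.acc - 26]
13. n9.lab = -4  [(if C.hot then e.wid else C.off) - 5]
14. n10.lab = false  [terminal]
15. n9.pre = true  [A.cnt > 1]
16. n9.ok = "zk"  ["zk"]
17. n3.mk = "rv"  ["rv"]
18. n3.lab = true  [true]
19. n11.lab = true  [terminal]
20. n12.pre = "km"  ["km"]
21. n14.fin = 26  [terminal]
22. n15.lab = true  [terminal]
23. n16.lab = true  [terminal]
24. n13.off = "qw"  ["qw"]
25. n13.env = true  [d₁.lab == true]
26. n12.hot = true  [true]
27. n12.off = 10  [len(E.off) + 8]
28. n12.acc = 15  [len(C.pre) + 13]
29. n2.key = "uu"  ["uu"]
30. n2.mk = "rvx"  [S.mk ++ "x"]
31. n0.mk = "u"  [if S.acc then D.mk else "u"]
32. n0.lab = true  [S.acc == false]

true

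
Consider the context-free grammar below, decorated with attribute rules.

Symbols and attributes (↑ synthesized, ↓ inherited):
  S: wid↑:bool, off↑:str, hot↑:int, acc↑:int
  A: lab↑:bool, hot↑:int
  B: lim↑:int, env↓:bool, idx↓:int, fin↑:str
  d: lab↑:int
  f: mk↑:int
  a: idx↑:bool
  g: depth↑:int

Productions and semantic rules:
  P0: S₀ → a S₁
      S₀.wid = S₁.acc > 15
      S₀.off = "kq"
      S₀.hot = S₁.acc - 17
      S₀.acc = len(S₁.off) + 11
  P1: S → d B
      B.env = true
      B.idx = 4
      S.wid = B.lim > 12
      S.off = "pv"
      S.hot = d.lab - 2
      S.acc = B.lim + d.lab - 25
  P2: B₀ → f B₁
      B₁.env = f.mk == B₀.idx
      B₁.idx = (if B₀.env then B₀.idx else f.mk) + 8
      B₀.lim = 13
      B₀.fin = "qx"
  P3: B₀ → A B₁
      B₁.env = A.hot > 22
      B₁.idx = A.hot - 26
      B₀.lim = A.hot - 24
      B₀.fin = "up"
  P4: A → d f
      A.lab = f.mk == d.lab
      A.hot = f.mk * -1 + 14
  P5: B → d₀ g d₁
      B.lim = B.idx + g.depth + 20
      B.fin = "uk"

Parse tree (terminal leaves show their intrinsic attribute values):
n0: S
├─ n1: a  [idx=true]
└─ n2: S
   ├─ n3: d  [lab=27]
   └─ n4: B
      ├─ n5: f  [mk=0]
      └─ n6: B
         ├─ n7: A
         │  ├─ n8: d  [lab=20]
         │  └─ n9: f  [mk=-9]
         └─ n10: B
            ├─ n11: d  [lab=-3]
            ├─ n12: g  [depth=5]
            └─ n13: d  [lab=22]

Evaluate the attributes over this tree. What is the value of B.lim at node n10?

22

1. n1.idx = true  [terminal]
2. n3.lab = 27  [terminal]
3. n4.env = true  [true]
4. n4.idx = 4  [4]
5. n5.mk = 0  [terminal]
6. n6.env = false  [f.mk == B₀.idx]
7. n6.idx = 12  [(if B₀.env then B₀.idx else f.mk) + 8]
8. n8.lab = 20  [terminal]
9. n9.mk = -9  [terminal]
10. n7.lab = false  [f.mk == d.lab]
11. n7.hot = 23  [f.mk * -1 + 14]
12. n10.env = true  [A.hot > 22]
13. n10.idx = -3  [A.hot - 26]
14. n11.lab = -3  [terminal]
15. n12.depth = 5  [terminal]
16. n13.lab = 22  [terminal]
17. n10.lim = 22  [B.idx + g.depth + 20]
18. n10.fin = "uk"  ["uk"]
19. n6.lim = -1  [A.hot - 24]
20. n6.fin = "up"  ["up"]
21. n4.lim = 13  [13]
22. n4.fin = "qx"  ["qx"]
23. n2.wid = true  [B.lim > 12]
24. n2.off = "pv"  ["pv"]
25. n2.hot = 25  [d.lab - 2]
26. n2.acc = 15  [B.lim + d.lab - 25]
27. n0.wid = false  [S₁.acc > 15]
28. n0.off = "kq"  ["kq"]
29. n0.hot = -2  [S₁.acc - 17]
30. n0.acc = 13  [len(S₁.off) + 11]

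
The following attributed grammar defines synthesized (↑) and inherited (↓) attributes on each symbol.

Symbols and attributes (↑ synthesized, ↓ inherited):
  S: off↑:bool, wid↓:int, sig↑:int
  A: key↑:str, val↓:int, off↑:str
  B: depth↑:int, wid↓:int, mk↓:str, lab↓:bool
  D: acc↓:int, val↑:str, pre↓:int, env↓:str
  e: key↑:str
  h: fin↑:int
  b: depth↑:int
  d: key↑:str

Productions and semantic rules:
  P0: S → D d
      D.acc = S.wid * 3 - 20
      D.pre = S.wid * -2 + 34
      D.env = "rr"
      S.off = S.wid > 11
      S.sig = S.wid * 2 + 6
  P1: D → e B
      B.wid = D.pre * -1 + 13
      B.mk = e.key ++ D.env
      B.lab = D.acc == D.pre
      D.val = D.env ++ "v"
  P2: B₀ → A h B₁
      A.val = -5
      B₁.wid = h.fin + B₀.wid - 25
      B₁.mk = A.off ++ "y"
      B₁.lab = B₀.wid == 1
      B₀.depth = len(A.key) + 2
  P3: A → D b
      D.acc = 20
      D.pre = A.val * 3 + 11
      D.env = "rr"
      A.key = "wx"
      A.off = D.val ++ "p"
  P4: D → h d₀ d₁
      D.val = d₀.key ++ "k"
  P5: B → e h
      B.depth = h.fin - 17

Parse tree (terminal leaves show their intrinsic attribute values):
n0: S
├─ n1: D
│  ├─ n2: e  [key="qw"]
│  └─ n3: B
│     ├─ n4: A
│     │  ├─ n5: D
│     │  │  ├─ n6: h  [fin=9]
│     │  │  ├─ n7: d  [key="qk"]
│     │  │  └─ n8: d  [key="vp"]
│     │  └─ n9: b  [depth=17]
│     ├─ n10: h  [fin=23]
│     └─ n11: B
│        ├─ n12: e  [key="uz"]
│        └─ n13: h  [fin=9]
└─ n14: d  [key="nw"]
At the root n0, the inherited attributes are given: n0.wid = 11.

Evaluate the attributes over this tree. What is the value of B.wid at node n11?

-1

1. n0.wid = 11  [given at root]
2. n1.acc = 13  [S.wid * 3 - 20]
3. n1.pre = 12  [S.wid * -2 + 34]
4. n1.env = "rr"  ["rr"]
5. n2.key = "qw"  [terminal]
6. n3.wid = 1  [D.pre * -1 + 13]
7. n3.mk = "qwrr"  [e.key ++ D.env]
8. n3.lab = false  [D.acc == D.pre]
9. n4.val = -5  [-5]
10. n5.acc = 20  [20]
11. n5.pre = -4  [A.val * 3 + 11]
12. n5.env = "rr"  ["rr"]
13. n6.fin = 9  [terminal]
14. n7.key = "qk"  [terminal]
15. n8.key = "vp"  [terminal]
16. n5.val = "qkk"  [d₀.key ++ "k"]
17. n9.depth = 17  [terminal]
18. n4.key = "wx"  ["wx"]
19. n4.off = "qkkp"  [D.val ++ "p"]
20. n10.fin = 23  [terminal]
21. n11.wid = -1  [h.fin + B₀.wid - 25]
22. n11.mk = "qkkpy"  [A.off ++ "y"]
23. n11.lab = true  [B₀.wid == 1]
24. n12.key = "uz"  [terminal]
25. n13.fin = 9  [terminal]
26. n11.depth = -8  [h.fin - 17]
27. n3.depth = 4  [len(A.key) + 2]
28. n1.val = "rrv"  [D.env ++ "v"]
29. n14.key = "nw"  [terminal]
30. n0.off = false  [S.wid > 11]
31. n0.sig = 28  [S.wid * 2 + 6]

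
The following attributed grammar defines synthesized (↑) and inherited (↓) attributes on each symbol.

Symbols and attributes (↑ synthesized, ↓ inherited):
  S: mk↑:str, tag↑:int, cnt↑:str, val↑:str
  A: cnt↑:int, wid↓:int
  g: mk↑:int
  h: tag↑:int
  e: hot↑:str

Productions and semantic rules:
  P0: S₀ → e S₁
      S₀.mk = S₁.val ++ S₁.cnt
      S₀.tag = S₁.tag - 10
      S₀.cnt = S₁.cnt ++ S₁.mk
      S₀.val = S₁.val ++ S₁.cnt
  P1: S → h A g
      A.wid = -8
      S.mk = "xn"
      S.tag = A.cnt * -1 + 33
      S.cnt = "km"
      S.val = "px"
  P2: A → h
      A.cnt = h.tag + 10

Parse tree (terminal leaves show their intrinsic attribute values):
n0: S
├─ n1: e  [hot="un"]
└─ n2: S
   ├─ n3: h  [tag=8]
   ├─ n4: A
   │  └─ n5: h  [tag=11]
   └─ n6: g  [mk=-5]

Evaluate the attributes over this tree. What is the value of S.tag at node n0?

1. n1.hot = "un"  [terminal]
2. n3.tag = 8  [terminal]
3. n4.wid = -8  [-8]
4. n5.tag = 11  [terminal]
5. n4.cnt = 21  [h.tag + 10]
6. n6.mk = -5  [terminal]
7. n2.mk = "xn"  ["xn"]
8. n2.tag = 12  [A.cnt * -1 + 33]
9. n2.cnt = "km"  ["km"]
10. n2.val = "px"  ["px"]
11. n0.mk = "pxkm"  [S₁.val ++ S₁.cnt]
12. n0.tag = 2  [S₁.tag - 10]
13. n0.cnt = "kmxn"  [S₁.cnt ++ S₁.mk]
14. n0.val = "pxkm"  [S₁.val ++ S₁.cnt]

2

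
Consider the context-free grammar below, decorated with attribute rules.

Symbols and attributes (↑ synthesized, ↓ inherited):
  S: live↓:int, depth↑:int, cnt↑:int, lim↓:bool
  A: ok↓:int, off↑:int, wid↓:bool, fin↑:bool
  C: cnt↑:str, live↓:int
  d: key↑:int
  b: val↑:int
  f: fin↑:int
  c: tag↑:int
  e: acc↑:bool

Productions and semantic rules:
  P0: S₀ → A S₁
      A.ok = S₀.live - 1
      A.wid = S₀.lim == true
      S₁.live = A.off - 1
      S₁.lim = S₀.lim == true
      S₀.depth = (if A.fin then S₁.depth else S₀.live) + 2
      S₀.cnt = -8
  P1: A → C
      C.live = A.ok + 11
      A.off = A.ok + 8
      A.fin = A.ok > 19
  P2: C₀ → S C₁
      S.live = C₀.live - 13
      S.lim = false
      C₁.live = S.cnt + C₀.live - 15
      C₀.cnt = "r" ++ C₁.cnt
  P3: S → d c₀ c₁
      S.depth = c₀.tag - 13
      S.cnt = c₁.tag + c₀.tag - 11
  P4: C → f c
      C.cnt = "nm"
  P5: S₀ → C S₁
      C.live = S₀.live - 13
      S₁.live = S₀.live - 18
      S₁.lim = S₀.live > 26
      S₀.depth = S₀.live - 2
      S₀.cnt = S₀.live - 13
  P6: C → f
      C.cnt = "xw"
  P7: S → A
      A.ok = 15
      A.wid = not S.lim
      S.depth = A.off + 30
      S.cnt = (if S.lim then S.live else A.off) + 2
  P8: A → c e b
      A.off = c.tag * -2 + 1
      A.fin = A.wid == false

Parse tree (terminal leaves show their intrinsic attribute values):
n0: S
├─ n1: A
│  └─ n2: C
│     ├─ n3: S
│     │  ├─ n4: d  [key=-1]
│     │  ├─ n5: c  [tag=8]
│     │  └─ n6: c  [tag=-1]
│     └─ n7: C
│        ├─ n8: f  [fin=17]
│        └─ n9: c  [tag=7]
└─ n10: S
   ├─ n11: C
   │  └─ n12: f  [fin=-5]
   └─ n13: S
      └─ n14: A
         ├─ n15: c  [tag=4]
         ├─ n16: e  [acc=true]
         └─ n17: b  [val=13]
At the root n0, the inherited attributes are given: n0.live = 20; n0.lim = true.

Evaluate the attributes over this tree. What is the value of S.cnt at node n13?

1. n0.live = 20  [given at root]
2. n0.lim = true  [given at root]
3. n1.ok = 19  [S₀.live - 1]
4. n1.wid = true  [S₀.lim == true]
5. n2.live = 30  [A.ok + 11]
6. n3.live = 17  [C₀.live - 13]
7. n3.lim = false  [false]
8. n4.key = -1  [terminal]
9. n5.tag = 8  [terminal]
10. n6.tag = -1  [terminal]
11. n3.depth = -5  [c₀.tag - 13]
12. n3.cnt = -4  [c₁.tag + c₀.tag - 11]
13. n7.live = 11  [S.cnt + C₀.live - 15]
14. n8.fin = 17  [terminal]
15. n9.tag = 7  [terminal]
16. n7.cnt = "nm"  ["nm"]
17. n2.cnt = "rnm"  ["r" ++ C₁.cnt]
18. n1.off = 27  [A.ok + 8]
19. n1.fin = false  [A.ok > 19]
20. n10.live = 26  [A.off - 1]
21. n10.lim = true  [S₀.lim == true]
22. n11.live = 13  [S₀.live - 13]
23. n12.fin = -5  [terminal]
24. n11.cnt = "xw"  ["xw"]
25. n13.live = 8  [S₀.live - 18]
26. n13.lim = false  [S₀.live > 26]
27. n14.ok = 15  [15]
28. n14.wid = true  [not S.lim]
29. n15.tag = 4  [terminal]
30. n16.acc = true  [terminal]
31. n17.val = 13  [terminal]
32. n14.off = -7  [c.tag * -2 + 1]
33. n14.fin = false  [A.wid == false]
34. n13.depth = 23  [A.off + 30]
35. n13.cnt = -5  [(if S.lim then S.live else A.off) + 2]
36. n10.depth = 24  [S₀.live - 2]
37. n10.cnt = 13  [S₀.live - 13]
38. n0.depth = 22  [(if A.fin then S₁.depth else S₀.live) + 2]
39. n0.cnt = -8  [-8]

-5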